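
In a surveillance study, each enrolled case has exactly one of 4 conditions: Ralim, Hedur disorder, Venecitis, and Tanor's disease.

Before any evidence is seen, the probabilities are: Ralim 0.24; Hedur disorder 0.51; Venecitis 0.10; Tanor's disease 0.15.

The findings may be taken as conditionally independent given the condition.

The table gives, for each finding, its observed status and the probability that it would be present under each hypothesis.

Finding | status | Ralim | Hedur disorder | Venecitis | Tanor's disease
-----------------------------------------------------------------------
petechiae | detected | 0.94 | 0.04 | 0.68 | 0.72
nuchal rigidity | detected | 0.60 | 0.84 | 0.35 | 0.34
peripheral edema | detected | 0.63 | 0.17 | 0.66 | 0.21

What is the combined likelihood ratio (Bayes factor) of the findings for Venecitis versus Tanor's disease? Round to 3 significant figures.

Take the product of per-finding likelihoods under each hypothesis, then divide.
  Venecitis: 0.68 × 0.35 × 0.66 = 0.15708
  Tanor's disease: 0.72 × 0.34 × 0.21 = 0.051408
Bayes factor = 0.15708 / 0.051408 ≈ 3.06

3.06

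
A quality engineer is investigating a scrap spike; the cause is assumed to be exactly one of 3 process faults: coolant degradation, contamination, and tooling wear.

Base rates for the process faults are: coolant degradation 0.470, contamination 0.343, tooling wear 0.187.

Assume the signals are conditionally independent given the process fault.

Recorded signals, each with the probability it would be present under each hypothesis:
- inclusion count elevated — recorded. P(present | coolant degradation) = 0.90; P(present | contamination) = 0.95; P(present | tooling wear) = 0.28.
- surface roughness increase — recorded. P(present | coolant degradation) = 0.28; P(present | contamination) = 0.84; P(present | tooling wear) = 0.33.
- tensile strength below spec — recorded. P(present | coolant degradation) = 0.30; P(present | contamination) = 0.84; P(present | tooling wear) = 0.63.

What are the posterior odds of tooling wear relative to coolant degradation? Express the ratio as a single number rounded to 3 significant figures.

Posterior odds equal prior odds times the likelihood ratio; only the two competing hypotheses matter.
  tooling wear: 0.187 × 0.28 × 0.33 × 0.63 = 0.010886
  coolant degradation: 0.470 × 0.90 × 0.28 × 0.30 = 0.035532
Posterior odds = 0.010886 / 0.035532 ≈ 0.306.

0.306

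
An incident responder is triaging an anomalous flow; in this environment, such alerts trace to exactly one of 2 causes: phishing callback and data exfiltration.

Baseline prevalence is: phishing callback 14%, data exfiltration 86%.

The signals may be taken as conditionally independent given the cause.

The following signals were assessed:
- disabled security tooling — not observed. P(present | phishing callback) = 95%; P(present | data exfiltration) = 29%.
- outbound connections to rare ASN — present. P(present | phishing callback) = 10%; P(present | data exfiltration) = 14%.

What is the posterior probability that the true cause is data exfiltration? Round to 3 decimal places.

By Bayes' rule with conditional independence, the unnormalized weight for each hypothesis is prior × ∏ likelihoods (using 1 − P(present | H) for each absent signal):
  phishing callback: 0.14 × (1 − 0.95) × 0.10 = 0.0007
  data exfiltration: 0.86 × (1 − 0.29) × 0.14 = 0.085484
Marginal likelihood of the evidence = 0.086184.
P(data exfiltration | evidence) = 0.085484 / 0.086184 ≈ 0.992.

0.992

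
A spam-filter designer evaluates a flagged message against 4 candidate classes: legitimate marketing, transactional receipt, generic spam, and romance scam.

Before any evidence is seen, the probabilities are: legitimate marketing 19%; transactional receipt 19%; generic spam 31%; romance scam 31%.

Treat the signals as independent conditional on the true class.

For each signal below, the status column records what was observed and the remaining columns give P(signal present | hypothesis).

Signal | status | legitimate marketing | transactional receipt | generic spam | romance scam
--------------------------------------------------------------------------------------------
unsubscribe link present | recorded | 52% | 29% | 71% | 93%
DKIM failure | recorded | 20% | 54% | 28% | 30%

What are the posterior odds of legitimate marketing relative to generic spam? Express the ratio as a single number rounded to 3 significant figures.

0.321

The normalizing constant cancels in an odds ratio, so compute prior × likelihood for the two hypotheses only:
  legitimate marketing: 0.19 × 0.52 × 0.20 = 0.01976
  generic spam: 0.31 × 0.71 × 0.28 = 0.061628
Odds(legitimate marketing : generic spam) = 0.01976 / 0.061628 ≈ 0.321.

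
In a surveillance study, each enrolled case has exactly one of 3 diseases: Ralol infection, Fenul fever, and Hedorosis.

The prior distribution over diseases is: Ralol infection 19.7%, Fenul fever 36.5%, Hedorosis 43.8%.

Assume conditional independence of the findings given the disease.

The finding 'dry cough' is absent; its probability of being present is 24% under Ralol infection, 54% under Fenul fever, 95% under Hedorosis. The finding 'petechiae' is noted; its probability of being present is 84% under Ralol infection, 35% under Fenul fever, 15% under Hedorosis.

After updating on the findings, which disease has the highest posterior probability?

Ralol infection

By Bayes' rule with conditional independence, the unnormalized weight for each hypothesis is prior × ∏ likelihoods (using 1 − P(present | H) for each absent finding):
  Ralol infection: 0.197 × (1 − 0.24) × 0.84 = 0.12576
  Fenul fever: 0.365 × (1 − 0.54) × 0.35 = 0.058765
  Hedorosis: 0.438 × (1 − 0.95) × 0.15 = 0.003285
Normalizing constant Z = 0.12576 + 0.058765 + 0.003285 = 0.18781.
P(Ralol infection | evidence) ≈ 0.12576 / 0.18781 ≈ 0.670
P(Fenul fever | evidence) ≈ 0.058765 / 0.18781 ≈ 0.313
P(Hedorosis | evidence) ≈ 0.003285 / 0.18781 ≈ 0.017
The largest is 0.670, so Ralol infection is most probable.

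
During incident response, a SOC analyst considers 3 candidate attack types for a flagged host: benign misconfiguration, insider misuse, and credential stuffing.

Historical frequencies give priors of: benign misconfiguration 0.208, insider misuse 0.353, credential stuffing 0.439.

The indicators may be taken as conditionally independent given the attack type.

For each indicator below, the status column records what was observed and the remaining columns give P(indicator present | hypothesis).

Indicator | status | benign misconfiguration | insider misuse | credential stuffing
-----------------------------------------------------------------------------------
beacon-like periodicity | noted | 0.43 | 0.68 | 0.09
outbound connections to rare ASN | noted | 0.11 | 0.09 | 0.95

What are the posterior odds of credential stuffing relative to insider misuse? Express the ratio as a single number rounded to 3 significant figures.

The normalizing constant cancels in an odds ratio, so compute prior × likelihood for the two hypotheses only:
  credential stuffing: 0.439 × 0.09 × 0.95 = 0.037534
  insider misuse: 0.353 × 0.68 × 0.09 = 0.021604
Odds(credential stuffing : insider misuse) = 0.037534 / 0.021604 ≈ 1.74.

1.74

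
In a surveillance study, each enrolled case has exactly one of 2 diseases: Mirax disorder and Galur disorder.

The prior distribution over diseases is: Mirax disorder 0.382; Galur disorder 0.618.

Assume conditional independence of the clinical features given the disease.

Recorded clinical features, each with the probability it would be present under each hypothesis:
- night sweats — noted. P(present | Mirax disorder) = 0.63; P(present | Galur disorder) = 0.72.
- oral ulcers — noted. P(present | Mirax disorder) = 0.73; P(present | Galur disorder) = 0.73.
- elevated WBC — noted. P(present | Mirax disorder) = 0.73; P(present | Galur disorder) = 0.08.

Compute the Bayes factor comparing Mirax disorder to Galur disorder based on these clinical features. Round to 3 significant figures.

7.98

Joint likelihood of the clinical feature pattern under each hypothesis:
  Mirax disorder: 0.63 × 0.73 × 0.73 = 0.33573
  Galur disorder: 0.72 × 0.73 × 0.08 = 0.042048
Bayes factor = 0.33573 / 0.042048 ≈ 7.98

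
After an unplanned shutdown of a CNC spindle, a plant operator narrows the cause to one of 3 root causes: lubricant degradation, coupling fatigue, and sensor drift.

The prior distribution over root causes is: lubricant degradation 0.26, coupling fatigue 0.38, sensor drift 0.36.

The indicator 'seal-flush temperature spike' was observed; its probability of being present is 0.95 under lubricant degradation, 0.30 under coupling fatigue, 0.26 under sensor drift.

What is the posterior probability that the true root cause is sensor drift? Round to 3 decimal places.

0.206

Multiply each prior by the likelihood of the indicator:
  lubricant degradation: 0.26 × 0.95 = 0.247
  coupling fatigue: 0.38 × 0.30 = 0.114
  sensor drift: 0.36 × 0.26 = 0.0936
Marginal likelihood of the evidence = 0.4546.
P(sensor drift | evidence) = 0.0936 / 0.4546 ≈ 0.206.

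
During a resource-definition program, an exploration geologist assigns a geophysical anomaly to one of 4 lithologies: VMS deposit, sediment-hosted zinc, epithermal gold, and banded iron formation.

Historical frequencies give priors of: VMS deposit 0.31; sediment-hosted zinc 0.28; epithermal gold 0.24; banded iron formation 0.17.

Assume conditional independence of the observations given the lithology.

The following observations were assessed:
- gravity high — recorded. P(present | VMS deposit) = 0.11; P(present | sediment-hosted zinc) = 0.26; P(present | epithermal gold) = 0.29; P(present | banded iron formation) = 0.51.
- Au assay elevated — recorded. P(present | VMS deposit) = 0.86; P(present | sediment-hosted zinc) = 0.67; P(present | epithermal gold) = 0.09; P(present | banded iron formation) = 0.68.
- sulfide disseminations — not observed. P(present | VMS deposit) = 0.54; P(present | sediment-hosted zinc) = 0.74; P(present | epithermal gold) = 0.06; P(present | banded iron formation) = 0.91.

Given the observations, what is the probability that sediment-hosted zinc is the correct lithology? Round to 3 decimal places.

0.339

For each hypothesis, the unnormalized posterior weight is prior × product of the observation likelihoods (using 1 − P(present | H) for each absent observation):
  VMS deposit: 0.31 × 0.11 × 0.86 × (1 − 0.54) = 0.01349
  sediment-hosted zinc: 0.28 × 0.26 × 0.67 × (1 − 0.74) = 0.012682
  epithermal gold: 0.24 × 0.29 × 0.09 × (1 − 0.06) = 0.0058882
  banded iron formation: 0.17 × 0.51 × 0.68 × (1 − 0.91) = 0.005306
Marginal likelihood of the evidence = 0.037366.
P(sediment-hosted zinc | evidence) = 0.012682 / 0.037366 ≈ 0.339.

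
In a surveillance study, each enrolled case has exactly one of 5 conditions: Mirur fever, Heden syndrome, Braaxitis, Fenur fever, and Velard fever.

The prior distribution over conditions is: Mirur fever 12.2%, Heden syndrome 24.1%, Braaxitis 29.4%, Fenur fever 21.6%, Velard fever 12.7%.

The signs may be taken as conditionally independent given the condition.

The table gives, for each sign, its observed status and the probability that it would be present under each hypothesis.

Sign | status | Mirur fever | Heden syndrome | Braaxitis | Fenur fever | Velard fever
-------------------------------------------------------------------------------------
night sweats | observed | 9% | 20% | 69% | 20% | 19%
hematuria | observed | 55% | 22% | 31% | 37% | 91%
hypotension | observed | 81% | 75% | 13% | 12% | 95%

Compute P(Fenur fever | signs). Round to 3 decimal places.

0.044

By Bayes' rule with conditional independence, the unnormalized weight for each hypothesis is prior × ∏ likelihoods:
  Mirur fever: 0.122 × 0.09 × 0.55 × 0.81 = 0.0048916
  Heden syndrome: 0.241 × 0.20 × 0.22 × 0.75 = 0.007953
  Braaxitis: 0.294 × 0.69 × 0.31 × 0.13 = 0.0081753
  Fenur fever: 0.216 × 0.20 × 0.37 × 0.12 = 0.0019181
  Velard fever: 0.127 × 0.19 × 0.91 × 0.95 = 0.02086
Normalizing constant Z = 0.0048916 + 0.007953 + 0.0081753 + 0.0019181 + 0.02086 = 0.043798.
P(Fenur fever | evidence) = 0.0019181 / 0.043798 ≈ 0.044.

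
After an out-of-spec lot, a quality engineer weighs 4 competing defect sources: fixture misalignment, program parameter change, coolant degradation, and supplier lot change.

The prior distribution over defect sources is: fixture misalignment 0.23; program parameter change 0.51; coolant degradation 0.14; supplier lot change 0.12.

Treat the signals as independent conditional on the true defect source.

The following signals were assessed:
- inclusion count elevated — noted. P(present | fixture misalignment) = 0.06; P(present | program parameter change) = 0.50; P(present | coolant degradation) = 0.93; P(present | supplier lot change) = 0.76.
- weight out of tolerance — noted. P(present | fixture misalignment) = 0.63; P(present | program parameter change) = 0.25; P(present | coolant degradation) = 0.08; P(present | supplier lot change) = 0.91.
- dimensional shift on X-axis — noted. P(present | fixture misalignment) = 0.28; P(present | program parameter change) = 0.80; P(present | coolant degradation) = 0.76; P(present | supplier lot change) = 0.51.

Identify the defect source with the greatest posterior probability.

Multiply each prior by the joint likelihood of the signal pattern:
  fixture misalignment: 0.23 × 0.06 × 0.63 × 0.28 = 0.0024343
  program parameter change: 0.51 × 0.50 × 0.25 × 0.80 = 0.051
  coolant degradation: 0.14 × 0.93 × 0.08 × 0.76 = 0.0079162
  supplier lot change: 0.12 × 0.76 × 0.91 × 0.51 = 0.042326
The unnormalized weights sum to 0.10368.
P(fixture misalignment | evidence) ≈ 0.0024343 / 0.10368 ≈ 0.023
P(program parameter change | evidence) ≈ 0.051 / 0.10368 ≈ 0.492
P(coolant degradation | evidence) ≈ 0.0079162 / 0.10368 ≈ 0.076
P(supplier lot change | evidence) ≈ 0.042326 / 0.10368 ≈ 0.408
The largest is 0.492, so program parameter change is most probable.

program parameter change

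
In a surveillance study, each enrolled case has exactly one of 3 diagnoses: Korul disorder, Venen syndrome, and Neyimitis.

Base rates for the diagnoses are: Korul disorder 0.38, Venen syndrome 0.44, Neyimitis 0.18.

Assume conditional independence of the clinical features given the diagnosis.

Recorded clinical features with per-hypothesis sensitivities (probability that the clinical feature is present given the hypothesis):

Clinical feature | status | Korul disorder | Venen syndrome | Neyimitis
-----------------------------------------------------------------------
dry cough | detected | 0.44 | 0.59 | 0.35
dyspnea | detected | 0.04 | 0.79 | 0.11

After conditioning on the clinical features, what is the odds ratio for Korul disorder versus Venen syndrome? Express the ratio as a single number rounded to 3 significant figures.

Posterior odds equal prior odds times the likelihood ratio; only the two competing hypotheses matter.
  Korul disorder: 0.38 × 0.44 × 0.04 = 0.006688
  Venen syndrome: 0.44 × 0.59 × 0.79 = 0.20508
Posterior odds = 0.006688 / 0.20508 ≈ 0.0326.

0.0326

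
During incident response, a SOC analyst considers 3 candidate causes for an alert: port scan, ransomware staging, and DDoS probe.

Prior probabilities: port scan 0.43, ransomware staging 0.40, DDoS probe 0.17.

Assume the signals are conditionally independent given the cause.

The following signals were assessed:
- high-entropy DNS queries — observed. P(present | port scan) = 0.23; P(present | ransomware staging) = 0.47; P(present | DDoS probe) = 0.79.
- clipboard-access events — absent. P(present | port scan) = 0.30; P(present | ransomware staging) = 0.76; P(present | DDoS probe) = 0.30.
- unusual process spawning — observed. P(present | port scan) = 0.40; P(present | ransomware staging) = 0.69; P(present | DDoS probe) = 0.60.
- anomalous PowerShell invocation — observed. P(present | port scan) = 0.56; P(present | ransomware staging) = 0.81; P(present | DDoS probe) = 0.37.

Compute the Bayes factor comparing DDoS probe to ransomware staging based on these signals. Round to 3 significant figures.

1.95

The Bayes factor is the ratio of the joint likelihoods of the signal pattern under the two hypotheses (using 1 − P(present | H) for each absent signal).
  DDoS probe: 0.79 × (1 − 0.30) × 0.60 × 0.37 = 0.12277
  ransomware staging: 0.47 × (1 − 0.76) × 0.69 × 0.81 = 0.063044
Bayes factor = 0.12277 / 0.063044 ≈ 1.95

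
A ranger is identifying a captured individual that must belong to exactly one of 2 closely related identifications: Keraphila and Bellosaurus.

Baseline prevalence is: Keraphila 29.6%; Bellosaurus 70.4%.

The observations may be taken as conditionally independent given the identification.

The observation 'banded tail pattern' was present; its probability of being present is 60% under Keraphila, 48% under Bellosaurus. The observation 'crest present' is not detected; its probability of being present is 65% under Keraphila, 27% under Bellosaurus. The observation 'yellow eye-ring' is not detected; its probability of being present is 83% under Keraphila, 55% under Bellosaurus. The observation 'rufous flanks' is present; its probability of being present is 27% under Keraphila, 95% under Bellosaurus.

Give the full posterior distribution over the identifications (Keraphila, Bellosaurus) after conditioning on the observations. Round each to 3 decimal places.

0.026, 0.974

By Bayes' rule with conditional independence, the unnormalized weight for each hypothesis is prior × ∏ likelihoods (using 1 − P(present | H) for each absent observation):
  Keraphila: 0.296 × 0.60 × (1 − 0.65) × (1 − 0.83) × 0.27 = 0.0028531
  Bellosaurus: 0.704 × 0.48 × (1 − 0.27) × (1 − 0.55) × 0.95 = 0.10546
Marginal likelihood of the evidence = 0.10831.
P(Keraphila | evidence) = 0.0028531 / 0.10831 ≈ 0.026
P(Bellosaurus | evidence) = 0.10546 / 0.10831 ≈ 0.974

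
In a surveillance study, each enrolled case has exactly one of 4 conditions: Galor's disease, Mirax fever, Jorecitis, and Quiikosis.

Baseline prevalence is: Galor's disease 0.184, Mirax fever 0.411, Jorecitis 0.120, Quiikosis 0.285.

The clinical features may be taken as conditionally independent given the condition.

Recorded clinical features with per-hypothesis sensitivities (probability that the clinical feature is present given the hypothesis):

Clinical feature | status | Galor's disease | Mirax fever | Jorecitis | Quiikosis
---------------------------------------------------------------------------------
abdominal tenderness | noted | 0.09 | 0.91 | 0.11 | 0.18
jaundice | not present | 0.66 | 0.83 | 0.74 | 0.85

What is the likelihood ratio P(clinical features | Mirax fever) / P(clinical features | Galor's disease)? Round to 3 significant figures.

The Bayes factor is the ratio of the joint likelihoods of the clinical feature pattern under the two hypotheses (using 1 − P(present | H) for each absent clinical feature).
  Mirax fever: 0.91 × (1 − 0.83) = 0.1547
  Galor's disease: 0.09 × (1 − 0.66) = 0.0306
Bayes factor = 0.1547 / 0.0306 ≈ 5.06

5.06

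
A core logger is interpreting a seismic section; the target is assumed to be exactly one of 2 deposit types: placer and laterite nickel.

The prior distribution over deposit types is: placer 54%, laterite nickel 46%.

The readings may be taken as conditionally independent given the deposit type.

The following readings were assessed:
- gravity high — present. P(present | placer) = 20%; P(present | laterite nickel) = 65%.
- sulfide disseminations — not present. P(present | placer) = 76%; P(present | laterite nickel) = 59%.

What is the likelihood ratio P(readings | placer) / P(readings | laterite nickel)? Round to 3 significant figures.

The Bayes factor is the ratio of the joint likelihoods of the reading pattern under the two hypotheses (using 1 − P(present | H) for each absent reading).
  placer: 0.20 × (1 − 0.76) = 0.048
  laterite nickel: 0.65 × (1 − 0.59) = 0.2665
Bayes factor = 0.048 / 0.2665 ≈ 0.180

0.180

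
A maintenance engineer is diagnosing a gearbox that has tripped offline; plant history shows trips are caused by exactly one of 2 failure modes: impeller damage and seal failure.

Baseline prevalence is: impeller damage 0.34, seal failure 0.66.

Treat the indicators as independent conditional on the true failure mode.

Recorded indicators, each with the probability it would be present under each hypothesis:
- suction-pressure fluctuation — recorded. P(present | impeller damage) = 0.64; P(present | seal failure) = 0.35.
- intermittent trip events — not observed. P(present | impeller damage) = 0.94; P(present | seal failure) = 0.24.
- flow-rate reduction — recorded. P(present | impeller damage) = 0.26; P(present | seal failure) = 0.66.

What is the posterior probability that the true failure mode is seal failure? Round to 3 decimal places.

By Bayes' rule with conditional independence, the unnormalized weight for each hypothesis is prior × ∏ likelihoods (using 1 − P(present | H) for each absent indicator):
  impeller damage: 0.34 × 0.64 × (1 − 0.94) × 0.26 = 0.0033946
  seal failure: 0.66 × 0.35 × (1 − 0.24) × 0.66 = 0.11587
Normalizing constant Z = 0.0033946 + 0.11587 = 0.11926.
P(seal failure | evidence) = 0.11587 / 0.11926 ≈ 0.972.

0.972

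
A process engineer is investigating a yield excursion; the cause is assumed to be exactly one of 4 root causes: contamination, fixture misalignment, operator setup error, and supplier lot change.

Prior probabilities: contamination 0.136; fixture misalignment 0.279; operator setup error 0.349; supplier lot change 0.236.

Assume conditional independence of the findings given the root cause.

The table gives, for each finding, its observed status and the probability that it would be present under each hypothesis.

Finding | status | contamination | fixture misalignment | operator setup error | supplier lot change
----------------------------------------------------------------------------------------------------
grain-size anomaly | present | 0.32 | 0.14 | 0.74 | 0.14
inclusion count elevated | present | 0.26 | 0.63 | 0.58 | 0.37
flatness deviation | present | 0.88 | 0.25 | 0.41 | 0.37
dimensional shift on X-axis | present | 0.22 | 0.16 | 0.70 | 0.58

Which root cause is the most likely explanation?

By Bayes' rule with conditional independence, the unnormalized weight for each hypothesis is prior × ∏ likelihoods:
  contamination: 0.136 × 0.32 × 0.26 × 0.88 × 0.22 = 0.0021906
  fixture misalignment: 0.279 × 0.14 × 0.63 × 0.25 × 0.16 = 0.00098431
  operator setup error: 0.349 × 0.74 × 0.58 × 0.41 × 0.70 = 0.04299
  supplier lot change: 0.236 × 0.14 × 0.37 × 0.37 × 0.58 = 0.0026234
Normalizing constant Z = 0.0021906 + 0.00098431 + 0.04299 + 0.0026234 = 0.048788.
P(contamination | evidence) ≈ 0.0021906 / 0.048788 ≈ 0.045
P(fixture misalignment | evidence) ≈ 0.00098431 / 0.048788 ≈ 0.020
P(operator setup error | evidence) ≈ 0.04299 / 0.048788 ≈ 0.881
P(supplier lot change | evidence) ≈ 0.0026234 / 0.048788 ≈ 0.054
The largest is 0.881, so operator setup error is most probable.

operator setup error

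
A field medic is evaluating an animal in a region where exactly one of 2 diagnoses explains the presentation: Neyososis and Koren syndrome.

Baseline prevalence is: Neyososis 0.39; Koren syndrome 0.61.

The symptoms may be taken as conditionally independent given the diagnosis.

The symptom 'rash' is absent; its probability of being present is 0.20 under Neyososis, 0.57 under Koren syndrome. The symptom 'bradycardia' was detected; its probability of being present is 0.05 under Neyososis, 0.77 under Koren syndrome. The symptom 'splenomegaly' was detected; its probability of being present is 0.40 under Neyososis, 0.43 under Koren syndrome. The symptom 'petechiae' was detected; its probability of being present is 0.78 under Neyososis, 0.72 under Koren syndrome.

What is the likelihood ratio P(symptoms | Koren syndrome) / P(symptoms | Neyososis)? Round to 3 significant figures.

8.21

Joint likelihood of the symptom pattern under each hypothesis (using 1 − P(present | H) for each absent symptom):
  Koren syndrome: (1 − 0.57) × 0.77 × 0.43 × 0.72 = 0.10251
  Neyososis: (1 − 0.20) × 0.05 × 0.40 × 0.78 = 0.01248
Bayes factor = 0.10251 / 0.01248 ≈ 8.21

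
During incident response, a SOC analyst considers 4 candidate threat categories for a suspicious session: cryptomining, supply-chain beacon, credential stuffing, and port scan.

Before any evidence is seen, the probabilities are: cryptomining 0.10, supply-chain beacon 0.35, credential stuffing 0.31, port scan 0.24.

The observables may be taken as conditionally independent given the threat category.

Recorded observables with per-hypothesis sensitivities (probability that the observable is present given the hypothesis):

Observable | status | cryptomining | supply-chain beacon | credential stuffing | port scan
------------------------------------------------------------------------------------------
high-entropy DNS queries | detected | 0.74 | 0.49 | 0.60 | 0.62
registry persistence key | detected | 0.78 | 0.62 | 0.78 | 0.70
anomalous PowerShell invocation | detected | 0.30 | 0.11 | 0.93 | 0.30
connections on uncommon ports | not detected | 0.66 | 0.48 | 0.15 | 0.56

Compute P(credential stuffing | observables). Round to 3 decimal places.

0.817

Multiply each prior by the joint likelihood of the observable pattern (using 1 − P(present | H) for each absent observable):
  cryptomining: 0.10 × 0.74 × 0.78 × 0.30 × (1 − 0.66) = 0.0058874
  supply-chain beacon: 0.35 × 0.49 × 0.62 × 0.11 × (1 − 0.48) = 0.0060821
  credential stuffing: 0.31 × 0.60 × 0.78 × 0.93 × (1 − 0.15) = 0.11469
  port scan: 0.24 × 0.62 × 0.70 × 0.30 × (1 − 0.56) = 0.013749
Normalizing constant Z = 0.0058874 + 0.0060821 + 0.11469 + 0.013749 = 0.1404.
P(credential stuffing | evidence) = 0.11469 / 0.1404 ≈ 0.817.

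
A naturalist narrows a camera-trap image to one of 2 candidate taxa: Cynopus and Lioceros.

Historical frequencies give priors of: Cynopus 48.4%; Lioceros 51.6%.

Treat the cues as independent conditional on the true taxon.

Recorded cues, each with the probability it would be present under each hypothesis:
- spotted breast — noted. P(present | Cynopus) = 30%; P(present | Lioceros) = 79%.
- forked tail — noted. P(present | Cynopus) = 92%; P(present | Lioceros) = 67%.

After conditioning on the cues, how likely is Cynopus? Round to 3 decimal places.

For each hypothesis, the unnormalized posterior weight is prior × product of the cue likelihoods:
  Cynopus: 0.484 × 0.30 × 0.92 = 0.13358
  Lioceros: 0.516 × 0.79 × 0.67 = 0.27312
The unnormalized weights sum to 0.4067.
P(Cynopus | evidence) = 0.13358 / 0.4067 ≈ 0.328.

0.328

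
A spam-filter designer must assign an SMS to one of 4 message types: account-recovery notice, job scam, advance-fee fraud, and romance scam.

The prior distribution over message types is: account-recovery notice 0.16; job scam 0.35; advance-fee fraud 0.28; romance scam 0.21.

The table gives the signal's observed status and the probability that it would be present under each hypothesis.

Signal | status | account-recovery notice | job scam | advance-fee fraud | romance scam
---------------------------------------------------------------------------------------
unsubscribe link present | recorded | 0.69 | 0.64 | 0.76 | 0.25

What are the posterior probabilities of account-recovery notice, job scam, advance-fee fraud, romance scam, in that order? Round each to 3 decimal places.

Multiply each prior by the likelihood of the signal:
  account-recovery notice: 0.16 × 0.69 = 0.1104
  job scam: 0.35 × 0.64 = 0.224
  advance-fee fraud: 0.28 × 0.76 = 0.2128
  romance scam: 0.21 × 0.25 = 0.0525
Marginal likelihood of the evidence = 0.5997.
P(account-recovery notice | evidence) = 0.1104 / 0.5997 ≈ 0.184
P(job scam | evidence) = 0.224 / 0.5997 ≈ 0.374
P(advance-fee fraud | evidence) = 0.2128 / 0.5997 ≈ 0.355
P(romance scam | evidence) = 0.0525 / 0.5997 ≈ 0.088

0.184, 0.374, 0.355, 0.088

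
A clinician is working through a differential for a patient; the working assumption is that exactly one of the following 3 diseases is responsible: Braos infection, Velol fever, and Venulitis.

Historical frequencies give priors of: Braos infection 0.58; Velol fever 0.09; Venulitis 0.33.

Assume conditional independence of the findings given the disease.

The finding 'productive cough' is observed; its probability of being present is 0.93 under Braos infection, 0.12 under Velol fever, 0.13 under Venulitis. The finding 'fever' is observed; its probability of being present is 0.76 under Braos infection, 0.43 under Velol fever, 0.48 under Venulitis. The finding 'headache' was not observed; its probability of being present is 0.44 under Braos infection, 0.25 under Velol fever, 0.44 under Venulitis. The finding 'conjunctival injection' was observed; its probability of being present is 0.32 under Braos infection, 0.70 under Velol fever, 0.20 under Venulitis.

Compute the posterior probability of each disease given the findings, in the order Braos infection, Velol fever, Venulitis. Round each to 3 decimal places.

0.939, 0.031, 0.029

By Bayes' rule with conditional independence, the unnormalized weight for each hypothesis is prior × ∏ likelihoods (using 1 − P(present | H) for each absent finding):
  Braos infection: 0.58 × 0.93 × 0.76 × (1 − 0.44) × 0.32 = 0.073462
  Velol fever: 0.09 × 0.12 × 0.43 × (1 − 0.25) × 0.70 = 0.0024381
  Venulitis: 0.33 × 0.13 × 0.48 × (1 − 0.44) × 0.20 = 0.0023063
Marginal likelihood of the evidence = 0.078206.
P(Braos infection | evidence) = 0.073462 / 0.078206 ≈ 0.939
P(Velol fever | evidence) = 0.0024381 / 0.078206 ≈ 0.031
P(Venulitis | evidence) = 0.0023063 / 0.078206 ≈ 0.029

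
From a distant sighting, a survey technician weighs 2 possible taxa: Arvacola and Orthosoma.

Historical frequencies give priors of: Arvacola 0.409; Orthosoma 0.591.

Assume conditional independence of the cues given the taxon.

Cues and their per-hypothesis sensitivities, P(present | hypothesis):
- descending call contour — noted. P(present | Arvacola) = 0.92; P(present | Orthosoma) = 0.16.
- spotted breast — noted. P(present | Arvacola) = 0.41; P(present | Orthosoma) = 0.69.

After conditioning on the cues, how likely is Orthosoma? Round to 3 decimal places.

For each hypothesis, the unnormalized posterior weight is prior × product of the cue likelihoods:
  Arvacola: 0.409 × 0.92 × 0.41 = 0.15427
  Orthosoma: 0.591 × 0.16 × 0.69 = 0.065246
The unnormalized weights sum to 0.21952.
P(Orthosoma | evidence) = 0.065246 / 0.21952 ≈ 0.297.

0.297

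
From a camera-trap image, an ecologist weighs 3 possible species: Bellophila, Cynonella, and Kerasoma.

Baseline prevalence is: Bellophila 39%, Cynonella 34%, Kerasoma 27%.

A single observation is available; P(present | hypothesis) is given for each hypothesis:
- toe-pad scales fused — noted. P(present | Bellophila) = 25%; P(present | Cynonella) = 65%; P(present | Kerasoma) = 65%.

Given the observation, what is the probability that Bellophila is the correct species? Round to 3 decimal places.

0.197

Multiply each prior by the likelihood of the observation:
  Bellophila: 0.39 × 0.25 = 0.0975
  Cynonella: 0.34 × 0.65 = 0.221
  Kerasoma: 0.27 × 0.65 = 0.1755
The unnormalized weights sum to 0.494.
P(Bellophila | evidence) = 0.0975 / 0.494 ≈ 0.197.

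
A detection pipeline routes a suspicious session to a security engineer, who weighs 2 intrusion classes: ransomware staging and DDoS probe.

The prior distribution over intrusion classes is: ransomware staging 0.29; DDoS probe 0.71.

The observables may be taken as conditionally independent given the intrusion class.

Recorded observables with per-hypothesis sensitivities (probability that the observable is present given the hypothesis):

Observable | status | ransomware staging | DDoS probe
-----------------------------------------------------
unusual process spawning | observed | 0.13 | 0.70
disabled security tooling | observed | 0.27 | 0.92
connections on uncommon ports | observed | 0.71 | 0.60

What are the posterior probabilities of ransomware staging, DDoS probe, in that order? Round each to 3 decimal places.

By Bayes' rule with conditional independence, the unnormalized weight for each hypothesis is prior × ∏ likelihoods:
  ransomware staging: 0.29 × 0.13 × 0.27 × 0.71 = 0.0072271
  DDoS probe: 0.71 × 0.70 × 0.92 × 0.60 = 0.27434
Marginal likelihood of the evidence = 0.28157.
P(ransomware staging | evidence) = 0.0072271 / 0.28157 ≈ 0.026
P(DDoS probe | evidence) = 0.27434 / 0.28157 ≈ 0.974

0.026, 0.974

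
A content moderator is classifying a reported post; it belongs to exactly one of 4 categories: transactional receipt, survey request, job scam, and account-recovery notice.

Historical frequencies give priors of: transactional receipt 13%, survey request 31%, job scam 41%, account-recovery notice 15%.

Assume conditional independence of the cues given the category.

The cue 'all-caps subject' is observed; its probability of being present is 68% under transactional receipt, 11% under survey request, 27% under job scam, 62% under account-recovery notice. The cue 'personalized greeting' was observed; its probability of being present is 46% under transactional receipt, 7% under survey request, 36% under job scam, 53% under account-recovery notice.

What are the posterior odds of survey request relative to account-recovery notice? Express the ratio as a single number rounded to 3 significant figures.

Unnormalized posterior weight (prior times the cue likelihoods) for each of the two hypotheses:
  survey request: 0.31 × 0.11 × 0.07 = 0.002387
  account-recovery notice: 0.15 × 0.62 × 0.53 = 0.04929
Odds(survey request : account-recovery notice) = 0.002387 / 0.04929 ≈ 0.0484.

0.0484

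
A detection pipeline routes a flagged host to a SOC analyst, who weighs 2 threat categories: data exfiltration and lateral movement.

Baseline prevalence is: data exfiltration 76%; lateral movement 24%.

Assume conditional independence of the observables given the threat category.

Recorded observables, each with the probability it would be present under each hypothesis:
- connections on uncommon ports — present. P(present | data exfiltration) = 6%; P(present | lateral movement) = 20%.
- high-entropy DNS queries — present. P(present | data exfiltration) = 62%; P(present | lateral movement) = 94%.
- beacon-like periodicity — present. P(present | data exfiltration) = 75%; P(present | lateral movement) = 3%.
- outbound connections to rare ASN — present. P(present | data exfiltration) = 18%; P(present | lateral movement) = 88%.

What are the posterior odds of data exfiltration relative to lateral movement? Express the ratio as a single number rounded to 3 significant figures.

Unnormalized posterior weight (prior times the observable likelihoods) for each of the two hypotheses:
  data exfiltration: 0.76 × 0.06 × 0.62 × 0.75 × 0.18 = 0.0038167
  lateral movement: 0.24 × 0.20 × 0.94 × 0.03 × 0.88 = 0.0011912
Posterior odds = 0.0038167 / 0.0011912 ≈ 3.20.

3.20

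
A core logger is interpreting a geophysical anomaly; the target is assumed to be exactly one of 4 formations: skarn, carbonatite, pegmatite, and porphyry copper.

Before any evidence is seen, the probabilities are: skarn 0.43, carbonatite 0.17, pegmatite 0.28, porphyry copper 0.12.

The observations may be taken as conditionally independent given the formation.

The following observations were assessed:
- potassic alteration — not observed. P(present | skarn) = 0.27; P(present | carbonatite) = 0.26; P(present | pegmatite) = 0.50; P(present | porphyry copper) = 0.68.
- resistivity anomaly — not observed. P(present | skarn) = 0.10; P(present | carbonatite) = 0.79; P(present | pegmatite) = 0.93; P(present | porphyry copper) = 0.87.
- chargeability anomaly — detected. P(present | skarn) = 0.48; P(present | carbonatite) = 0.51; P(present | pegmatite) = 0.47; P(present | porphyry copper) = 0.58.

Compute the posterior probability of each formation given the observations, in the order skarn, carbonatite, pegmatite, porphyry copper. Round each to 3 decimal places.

Multiply each prior by the joint likelihood of the evidence pattern (using 1 − P(present | H) for each absent observation):
  skarn: 0.43 × (1 − 0.27) × (1 − 0.10) × 0.48 = 0.1356
  carbonatite: 0.17 × (1 − 0.26) × (1 − 0.79) × 0.51 = 0.013473
  pegmatite: 0.28 × (1 − 0.50) × (1 − 0.93) × 0.47 = 0.004606
  porphyry copper: 0.12 × (1 − 0.68) × (1 − 0.87) × 0.58 = 0.0028954
The unnormalized weights sum to 0.15658.
P(skarn | evidence) = 0.1356 / 0.15658 ≈ 0.866
P(carbonatite | evidence) = 0.013473 / 0.15658 ≈ 0.086
P(pegmatite | evidence) = 0.004606 / 0.15658 ≈ 0.029
P(porphyry copper | evidence) = 0.0028954 / 0.15658 ≈ 0.018

0.866, 0.086, 0.029, 0.018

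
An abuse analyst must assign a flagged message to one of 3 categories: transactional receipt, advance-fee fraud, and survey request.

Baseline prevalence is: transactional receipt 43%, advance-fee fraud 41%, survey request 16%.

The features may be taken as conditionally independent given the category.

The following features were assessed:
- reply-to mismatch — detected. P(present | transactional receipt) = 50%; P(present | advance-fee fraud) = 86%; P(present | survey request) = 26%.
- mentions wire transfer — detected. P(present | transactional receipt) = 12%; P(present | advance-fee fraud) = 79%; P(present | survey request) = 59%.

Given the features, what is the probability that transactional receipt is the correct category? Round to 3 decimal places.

0.078

By Bayes' rule with conditional independence, the unnormalized weight for each hypothesis is prior × ∏ likelihoods:
  transactional receipt: 0.43 × 0.50 × 0.12 = 0.0258
  advance-fee fraud: 0.41 × 0.86 × 0.79 = 0.27855
  survey request: 0.16 × 0.26 × 0.59 = 0.024544
Marginal likelihood of the evidence = 0.3289.
P(transactional receipt | evidence) = 0.0258 / 0.3289 ≈ 0.078.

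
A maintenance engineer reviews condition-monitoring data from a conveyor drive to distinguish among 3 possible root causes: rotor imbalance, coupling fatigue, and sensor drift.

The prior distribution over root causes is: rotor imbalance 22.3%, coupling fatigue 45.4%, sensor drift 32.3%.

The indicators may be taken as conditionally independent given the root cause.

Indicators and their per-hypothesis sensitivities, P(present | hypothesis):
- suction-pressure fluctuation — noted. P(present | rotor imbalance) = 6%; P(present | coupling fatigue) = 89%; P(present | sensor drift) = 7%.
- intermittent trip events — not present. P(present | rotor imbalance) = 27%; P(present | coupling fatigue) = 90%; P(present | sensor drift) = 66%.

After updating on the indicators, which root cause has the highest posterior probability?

Multiply each prior by the joint likelihood of the indicator pattern (using 1 − P(present | H) for each absent indicator):
  rotor imbalance: 0.223 × 0.06 × (1 − 0.27) = 0.0097674
  coupling fatigue: 0.454 × 0.89 × (1 − 0.90) = 0.040406
  sensor drift: 0.323 × 0.07 × (1 − 0.66) = 0.0076874
Marginal likelihood of the evidence = 0.057861.
P(rotor imbalance | evidence) ≈ 0.0097674 / 0.057861 ≈ 0.169
P(coupling fatigue | evidence) ≈ 0.040406 / 0.057861 ≈ 0.698
P(sensor drift | evidence) ≈ 0.0076874 / 0.057861 ≈ 0.133
The largest is 0.698, so coupling fatigue is most probable.

coupling fatigue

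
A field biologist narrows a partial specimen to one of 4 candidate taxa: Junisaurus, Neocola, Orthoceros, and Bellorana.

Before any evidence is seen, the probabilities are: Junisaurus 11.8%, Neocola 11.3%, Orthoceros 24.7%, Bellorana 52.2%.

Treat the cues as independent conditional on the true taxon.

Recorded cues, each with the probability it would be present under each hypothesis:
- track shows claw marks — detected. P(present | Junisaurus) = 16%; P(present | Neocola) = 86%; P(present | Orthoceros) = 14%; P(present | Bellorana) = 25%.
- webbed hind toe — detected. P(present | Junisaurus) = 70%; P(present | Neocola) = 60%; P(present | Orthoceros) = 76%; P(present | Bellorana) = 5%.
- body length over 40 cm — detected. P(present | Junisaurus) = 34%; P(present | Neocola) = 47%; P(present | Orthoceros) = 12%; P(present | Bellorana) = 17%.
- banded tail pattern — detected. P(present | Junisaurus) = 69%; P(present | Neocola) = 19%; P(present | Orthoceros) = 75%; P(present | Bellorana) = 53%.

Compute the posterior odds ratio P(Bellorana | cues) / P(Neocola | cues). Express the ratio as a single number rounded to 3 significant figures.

The normalizing constant cancels in an odds ratio, so compute prior × likelihood for the two hypotheses only:
  Bellorana: 0.522 × 0.25 × 0.05 × 0.17 × 0.53 = 0.0005879
  Neocola: 0.113 × 0.86 × 0.60 × 0.47 × 0.19 = 0.0052069
Posterior odds = 0.0005879 / 0.0052069 ≈ 0.113.

0.113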